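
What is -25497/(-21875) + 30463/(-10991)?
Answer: -386140598/240428125 ≈ -1.6061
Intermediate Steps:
-25497/(-21875) + 30463/(-10991) = -25497*(-1/21875) + 30463*(-1/10991) = 25497/21875 - 30463/10991 = -386140598/240428125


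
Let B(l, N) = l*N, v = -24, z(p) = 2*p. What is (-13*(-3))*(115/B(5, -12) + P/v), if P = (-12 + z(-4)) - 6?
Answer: -65/2 ≈ -32.500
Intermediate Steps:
B(l, N) = N*l
P = -26 (P = (-12 + 2*(-4)) - 6 = (-12 - 8) - 6 = -20 - 6 = -26)
(-13*(-3))*(115/B(5, -12) + P/v) = (-13*(-3))*(115/((-12*5)) - 26/(-24)) = 39*(115/(-60) - 26*(-1/24)) = 39*(115*(-1/60) + 13/12) = 39*(-23/12 + 13/12) = 39*(-⅚) = -65/2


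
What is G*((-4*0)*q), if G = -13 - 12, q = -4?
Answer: 0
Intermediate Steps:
G = -25
G*((-4*0)*q) = -25*(-4*0)*(-4) = -0*(-4) = -25*0 = 0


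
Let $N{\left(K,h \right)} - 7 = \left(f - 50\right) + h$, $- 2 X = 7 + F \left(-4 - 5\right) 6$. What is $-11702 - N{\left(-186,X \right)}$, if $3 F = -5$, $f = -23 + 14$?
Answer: $- \frac{23203}{2} \approx -11602.0$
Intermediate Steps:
$f = -9$
$F = - \frac{5}{3}$ ($F = \frac{1}{3} \left(-5\right) = - \frac{5}{3} \approx -1.6667$)
$X = - \frac{97}{2}$ ($X = - \frac{7 - \frac{5 \left(-4 - 5\right) 6}{3}}{2} = - \frac{7 - \frac{5 \left(\left(-9\right) 6\right)}{3}}{2} = - \frac{7 - -90}{2} = - \frac{7 + 90}{2} = \left(- \frac{1}{2}\right) 97 = - \frac{97}{2} \approx -48.5$)
$N{\left(K,h \right)} = -52 + h$ ($N{\left(K,h \right)} = 7 + \left(\left(-9 - 50\right) + h\right) = 7 + \left(-59 + h\right) = -52 + h$)
$-11702 - N{\left(-186,X \right)} = -11702 - \left(-52 - \frac{97}{2}\right) = -11702 - - \frac{201}{2} = -11702 + \frac{201}{2} = - \frac{23203}{2}$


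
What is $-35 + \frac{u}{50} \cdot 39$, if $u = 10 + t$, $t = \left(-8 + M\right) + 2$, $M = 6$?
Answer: $- \frac{136}{5} \approx -27.2$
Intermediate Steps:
$t = 0$ ($t = \left(-8 + 6\right) + 2 = -2 + 2 = 0$)
$u = 10$ ($u = 10 + 0 = 10$)
$-35 + \frac{u}{50} \cdot 39 = -35 + \frac{10}{50} \cdot 39 = -35 + 10 \cdot \frac{1}{50} \cdot 39 = -35 + \frac{1}{5} \cdot 39 = -35 + \frac{39}{5} = - \frac{136}{5}$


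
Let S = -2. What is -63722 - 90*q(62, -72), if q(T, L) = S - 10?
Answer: -62642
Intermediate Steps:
q(T, L) = -12 (q(T, L) = -2 - 10 = -12)
-63722 - 90*q(62, -72) = -63722 - 90*(-12) = -63722 - 1*(-1080) = -63722 + 1080 = -62642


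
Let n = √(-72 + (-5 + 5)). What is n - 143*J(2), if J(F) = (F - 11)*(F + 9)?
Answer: 14157 + 6*I*√2 ≈ 14157.0 + 8.4853*I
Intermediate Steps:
J(F) = (-11 + F)*(9 + F)
n = 6*I*√2 (n = √(-72 + 0) = √(-72) = 6*I*√2 ≈ 8.4853*I)
n - 143*J(2) = 6*I*√2 - 143*(-99 + 2² - 2*2) = 6*I*√2 - 143*(-99 + 4 - 4) = 6*I*√2 - 143*(-99) = 6*I*√2 + 14157 = 14157 + 6*I*√2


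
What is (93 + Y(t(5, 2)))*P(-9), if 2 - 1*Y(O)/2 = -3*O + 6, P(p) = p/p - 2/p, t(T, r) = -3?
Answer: 737/9 ≈ 81.889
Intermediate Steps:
P(p) = 1 - 2/p
Y(O) = -8 + 6*O (Y(O) = 4 - 2*(-3*O + 6) = 4 - 2*(6 - 3*O) = 4 + (-12 + 6*O) = -8 + 6*O)
(93 + Y(t(5, 2)))*P(-9) = (93 + (-8 + 6*(-3)))*((-2 - 9)/(-9)) = (93 + (-8 - 18))*(-⅑*(-11)) = (93 - 26)*(11/9) = 67*(11/9) = 737/9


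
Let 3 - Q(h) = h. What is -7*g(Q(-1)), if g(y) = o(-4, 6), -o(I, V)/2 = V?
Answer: 84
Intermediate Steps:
o(I, V) = -2*V
Q(h) = 3 - h
g(y) = -12 (g(y) = -2*6 = -12)
-7*g(Q(-1)) = -7*(-12) = 84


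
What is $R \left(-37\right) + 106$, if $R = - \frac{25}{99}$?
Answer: $\frac{11419}{99} \approx 115.34$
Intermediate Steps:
$R = - \frac{25}{99}$ ($R = \left(-25\right) \frac{1}{99} = - \frac{25}{99} \approx -0.25253$)
$R \left(-37\right) + 106 = \left(- \frac{25}{99}\right) \left(-37\right) + 106 = \frac{925}{99} + 106 = \frac{11419}{99}$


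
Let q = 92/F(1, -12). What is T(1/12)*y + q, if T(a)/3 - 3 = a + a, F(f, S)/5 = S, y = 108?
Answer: 15367/15 ≈ 1024.5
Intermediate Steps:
F(f, S) = 5*S
q = -23/15 (q = 92/((5*(-12))) = 92/(-60) = 92*(-1/60) = -23/15 ≈ -1.5333)
T(a) = 9 + 6*a (T(a) = 9 + 3*(a + a) = 9 + 3*(2*a) = 9 + 6*a)
T(1/12)*y + q = (9 + 6/12)*108 - 23/15 = (9 + 6*(1/12))*108 - 23/15 = (9 + ½)*108 - 23/15 = (19/2)*108 - 23/15 = 1026 - 23/15 = 15367/15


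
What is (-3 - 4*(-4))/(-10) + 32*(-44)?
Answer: -14093/10 ≈ -1409.3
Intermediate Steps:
(-3 - 4*(-4))/(-10) + 32*(-44) = (-3 + 16)*(-1/10) - 1408 = 13*(-1/10) - 1408 = -13/10 - 1408 = -14093/10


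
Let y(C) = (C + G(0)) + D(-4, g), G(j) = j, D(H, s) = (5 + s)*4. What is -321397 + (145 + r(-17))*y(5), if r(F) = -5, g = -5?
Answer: -320697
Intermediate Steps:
D(H, s) = 20 + 4*s
y(C) = C (y(C) = (C + 0) + (20 + 4*(-5)) = C + (20 - 20) = C + 0 = C)
-321397 + (145 + r(-17))*y(5) = -321397 + (145 - 5)*5 = -321397 + 140*5 = -321397 + 700 = -320697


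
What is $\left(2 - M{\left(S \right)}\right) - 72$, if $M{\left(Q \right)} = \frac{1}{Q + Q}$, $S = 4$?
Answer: $- \frac{561}{8} \approx -70.125$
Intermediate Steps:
$M{\left(Q \right)} = \frac{1}{2 Q}$
$\left(2 - M{\left(S \right)}\right) - 72 = \left(2 - \frac{1}{2 \cdot 4}\right) - 72 = \left(2 - \frac{1}{2} \cdot \frac{1}{4}\right) - 72 = \left(2 - \frac{1}{8}\right) - 72 = \frac{15}{8} - 72 = - \frac{561}{8}$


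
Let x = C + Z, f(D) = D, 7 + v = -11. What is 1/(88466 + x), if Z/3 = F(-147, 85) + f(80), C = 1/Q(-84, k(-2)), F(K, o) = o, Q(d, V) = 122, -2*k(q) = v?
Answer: 122/10853243 ≈ 1.1241e-5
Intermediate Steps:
v = -18 (v = -7 - 11 = -18)
k(q) = 9 (k(q) = -½*(-18) = 9)
C = 1/122 ≈ 0.0081967
Z = 495 (Z = 3*(85 + 80) = 3*165 = 495)
x = 60391/122 (x = 1/122 + 495 = 60391/122 ≈ 495.01)
1/(88466 + x) = 1/(88466 + 60391/122) = 1/(10853243/122) = 122/10853243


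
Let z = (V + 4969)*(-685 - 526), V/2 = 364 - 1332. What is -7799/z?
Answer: 7799/3672963 ≈ 0.0021234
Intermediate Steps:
V = -1936 (V = 2*(364 - 1332) = 2*(-968) = -1936)
z = -3672963 (z = (-1936 + 4969)*(-685 - 526) = 3033*(-1211) = -3672963)
-7799/z = -7799/(-3672963) = -7799*(-1/3672963) = 7799/3672963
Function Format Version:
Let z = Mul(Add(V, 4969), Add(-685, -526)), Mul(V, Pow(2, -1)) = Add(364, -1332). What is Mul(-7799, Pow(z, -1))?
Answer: Rational(7799, 3672963) ≈ 0.0021234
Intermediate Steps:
V = -1936 (V = Mul(2, Add(364, -1332)) = Mul(2, -968) = -1936)
z = -3672963 (z = Mul(Add(-1936, 4969), Add(-685, -526)) = Mul(3033, -1211) = -3672963)
Mul(-7799, Pow(z, -1)) = Mul(-7799, Pow(-3672963, -1)) = Mul(-7799, Rational(-1, 3672963)) = Rational(7799, 3672963)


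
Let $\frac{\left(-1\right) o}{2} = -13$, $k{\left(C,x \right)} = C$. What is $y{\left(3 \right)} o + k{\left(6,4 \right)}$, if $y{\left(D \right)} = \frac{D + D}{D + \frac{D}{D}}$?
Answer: $45$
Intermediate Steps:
$o = 26$ ($o = \left(-2\right) \left(-13\right) = 26$)
$y{\left(D \right)} = \frac{2 D}{1 + D}$ ($y{\left(D \right)} = \frac{2 D}{D + 1} = \frac{2 D}{1 + D}$)
$y{\left(3 \right)} o + k{\left(6,4 \right)} = 2 \cdot 3 \frac{1}{1 + 3} \cdot 26 + 6 = 2 \cdot 3 \cdot \frac{1}{4} \cdot 26 + 6 = \frac{3}{2} \cdot 26 + 6 = 39 + 6 = 45$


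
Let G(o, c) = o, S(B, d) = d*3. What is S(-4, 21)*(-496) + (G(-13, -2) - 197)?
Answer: -31458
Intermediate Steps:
S(B, d) = 3*d
S(-4, 21)*(-496) + (G(-13, -2) - 197) = (3*21)*(-496) + (-13 - 197) = 63*(-496) - 210 = -31248 - 210 = -31458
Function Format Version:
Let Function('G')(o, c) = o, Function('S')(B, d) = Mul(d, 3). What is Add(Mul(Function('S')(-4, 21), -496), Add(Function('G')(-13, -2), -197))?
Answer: -31458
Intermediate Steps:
Function('S')(B, d) = Mul(3, d)
Add(Mul(Function('S')(-4, 21), -496), Add(Function('G')(-13, -2), -197)) = Add(Mul(Mul(3, 21), -496), Add(-13, -197)) = Add(Mul(63, -496), -210) = Add(-31248, -210) = -31458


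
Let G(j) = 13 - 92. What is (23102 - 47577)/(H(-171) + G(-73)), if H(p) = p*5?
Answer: 24475/934 ≈ 26.204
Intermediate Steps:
G(j) = -79
H(p) = 5*p
(23102 - 47577)/(H(-171) + G(-73)) = (23102 - 47577)/(5*(-171) - 79) = -24475/(-855 - 79) = -24475/(-934) = -24475*(-1/934) = 24475/934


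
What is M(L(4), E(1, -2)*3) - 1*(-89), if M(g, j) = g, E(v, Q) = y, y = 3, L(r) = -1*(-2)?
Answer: 91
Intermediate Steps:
L(r) = 2
E(v, Q) = 3
M(L(4), E(1, -2)*3) - 1*(-89) = 2 - 1*(-89) = 2 + 89 = 91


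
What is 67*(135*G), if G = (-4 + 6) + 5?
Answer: 63315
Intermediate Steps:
G = 7 (G = 2 + 5 = 7)
67*(135*G) = 67*(135*7) = 67*945 = 63315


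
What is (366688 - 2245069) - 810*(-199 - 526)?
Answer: -1291131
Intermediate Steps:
(366688 - 2245069) - 810*(-199 - 526) = -1878381 - 810*(-725) = -1878381 + 587250 = -1291131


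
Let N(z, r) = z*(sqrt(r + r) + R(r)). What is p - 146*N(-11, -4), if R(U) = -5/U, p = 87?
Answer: 4189/2 + 3212*I*sqrt(2) ≈ 2094.5 + 4542.5*I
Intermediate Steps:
N(z, r) = z*(-5/r + sqrt(2)*sqrt(r)) (N(z, r) = z*(sqrt(r + r) - 5/r) = z*(sqrt(2*r) - 5/r) = z*(sqrt(2)*sqrt(r) - 5/r) = z*(-5/r + sqrt(2)*sqrt(r)))
p - 146*N(-11, -4) = 87 - (-1606)*(-5 + sqrt(2)*(-4)**(3/2))/(-4) = 87 - (-1606)*(-1)*(-5 + sqrt(2)*(-8*I))/4 = 87 - (-1606)*(-1)*(-5 - 8*I*sqrt(2))/4 = 87 - 146*(-55/4 - 22*I*sqrt(2)) = 87 + (4015/2 + 3212*I*sqrt(2)) = 4189/2 + 3212*I*sqrt(2)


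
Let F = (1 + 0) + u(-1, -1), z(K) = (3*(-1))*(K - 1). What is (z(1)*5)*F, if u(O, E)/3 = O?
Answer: 0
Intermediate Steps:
u(O, E) = 3*O
z(K) = 3 - 3*K (z(K) = -3*(-1 + K) = 3 - 3*K)
F = -2 (F = (1 + 0) + 3*(-1) = 1 - 3 = -2)
(z(1)*5)*F = ((3 - 3*1)*5)*(-2) = ((3 - 3)*5)*(-2) = (0*5)*(-2) = 0*(-2) = 0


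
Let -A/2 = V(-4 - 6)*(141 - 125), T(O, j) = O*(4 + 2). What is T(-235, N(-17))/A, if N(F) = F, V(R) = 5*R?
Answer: -141/160 ≈ -0.88125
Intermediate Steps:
T(O, j) = 6*O (T(O, j) = O*6 = 6*O)
A = 1600 (A = -2*5*(-4 - 6)*(141 - 125) = -2*5*(-10)*16 = -(-100)*16 = -2*(-800) = 1600)
T(-235, N(-17))/A = (6*(-235))/1600 = -1410*1/1600 = -141/160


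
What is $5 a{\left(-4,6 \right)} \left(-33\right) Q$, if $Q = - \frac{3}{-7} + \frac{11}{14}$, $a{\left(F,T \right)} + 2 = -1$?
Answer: $\frac{8415}{14} \approx 601.07$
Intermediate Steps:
$a{\left(F,T \right)} = -3$ ($a{\left(F,T \right)} = -2 - 1 = -3$)
$Q = \frac{17}{14}$ ($Q = \left(-3\right) \left(- \frac{1}{7}\right) + 11 \cdot \frac{1}{14} = \frac{3}{7} + \frac{11}{14} = \frac{17}{14} \approx 1.2143$)
$5 a{\left(-4,6 \right)} \left(-33\right) Q = 5 \left(-3\right) \left(-33\right) \frac{17}{14} = \left(-15\right) \left(-33\right) \frac{17}{14} = 495 \cdot \frac{17}{14} = \frac{8415}{14}$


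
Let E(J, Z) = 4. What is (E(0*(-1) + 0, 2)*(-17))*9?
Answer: -612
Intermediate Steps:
(E(0*(-1) + 0, 2)*(-17))*9 = (4*(-17))*9 = -68*9 = -612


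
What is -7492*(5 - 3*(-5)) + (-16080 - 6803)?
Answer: -172723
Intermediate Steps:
-7492*(5 - 3*(-5)) + (-16080 - 6803) = -7492*(5 + 15) - 22883 = -7492*20 - 22883 = -149840 - 22883 = -172723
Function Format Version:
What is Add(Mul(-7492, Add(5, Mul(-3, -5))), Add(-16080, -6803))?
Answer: -172723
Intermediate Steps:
Add(Mul(-7492, Add(5, Mul(-3, -5))), Add(-16080, -6803)) = Add(Mul(-7492, Add(5, 15)), -22883) = Add(Mul(-7492, 20), -22883) = Add(-149840, -22883) = -172723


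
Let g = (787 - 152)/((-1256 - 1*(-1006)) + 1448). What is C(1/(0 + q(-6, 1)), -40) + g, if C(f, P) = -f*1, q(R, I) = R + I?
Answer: 4373/5990 ≈ 0.73005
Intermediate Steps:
q(R, I) = I + R
C(f, P) = -f (C(f, P) = -f*1 = -f)
g = 635/1198 (g = 635/((-1256 + 1006) + 1448) = 635/(-250 + 1448) = 635/1198 ≈ 0.53005)
C(1/(0 + q(-6, 1)), -40) + g = -1/(0 + (1 - 6)) + 635/1198 = -1/(0 - 5) + 635/1198 = -1/(-5) + 635/1198 = -1*(-⅕) + 635/1198 = ⅕ + 635/1198 = 4373/5990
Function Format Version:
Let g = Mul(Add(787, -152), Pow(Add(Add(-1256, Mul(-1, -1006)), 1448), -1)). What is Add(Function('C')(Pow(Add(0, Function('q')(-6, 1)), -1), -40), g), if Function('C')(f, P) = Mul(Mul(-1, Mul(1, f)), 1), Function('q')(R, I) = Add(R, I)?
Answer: Rational(4373, 5990) ≈ 0.73005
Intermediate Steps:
Function('q')(R, I) = Add(I, R)
Function('C')(f, P) = Mul(-1, f) (Function('C')(f, P) = Mul(Mul(-1, f), 1) = Mul(-1, f))
g = Rational(635, 1198) (g = Mul(635, Pow(Add(Add(-1256, 1006), 1448), -1)) = Mul(635, Pow(Add(-250, 1448), -1)) = Mul(635, Pow(1198, -1)) = Mul(635, Rational(1, 1198)) = Rational(635, 1198) ≈ 0.53005)
Add(Function('C')(Pow(Add(0, Function('q')(-6, 1)), -1), -40), g) = Add(Mul(-1, Pow(Add(0, Add(1, -6)), -1)), Rational(635, 1198)) = Add(Mul(-1, Pow(Add(0, -5), -1)), Rational(635, 1198)) = Add(Mul(-1, Pow(-5, -1)), Rational(635, 1198)) = Add(Mul(-1, Rational(-1, 5)), Rational(635, 1198)) = Add(Rational(1, 5), Rational(635, 1198)) = Rational(4373, 5990)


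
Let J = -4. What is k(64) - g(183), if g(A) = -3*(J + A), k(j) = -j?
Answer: 473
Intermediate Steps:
g(A) = 12 - 3*A (g(A) = -3*(-4 + A) = 12 - 3*A)
k(64) - g(183) = -1*64 - (12 - 3*183) = -64 - (12 - 549) = -64 - 1*(-537) = -64 + 537 = 473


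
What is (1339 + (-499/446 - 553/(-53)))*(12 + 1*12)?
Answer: 382457676/11819 ≈ 32360.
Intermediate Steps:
(1339 + (-499/446 - 553/(-53)))*(12 + 1*12) = (1339 + (-499*1/446 - 553*(-1/53)))*(12 + 12) = (1339 + (-499/446 + 553/53))*24 = (1339 + 220191/23638)*24 = (31871473/23638)*24 = 382457676/11819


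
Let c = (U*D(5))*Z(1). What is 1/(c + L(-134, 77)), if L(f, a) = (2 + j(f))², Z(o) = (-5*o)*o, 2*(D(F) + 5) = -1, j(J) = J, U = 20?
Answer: 1/17974 ≈ 5.5636e-5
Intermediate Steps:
D(F) = -11/2 (D(F) = -5 + (½)*(-1) = -5 - ½ = -11/2)
Z(o) = -5*o²
L(f, a) = (2 + f)²
c = 550 (c = (20*(-11/2))*(-5*1²) = -(-550) = -110*(-5) = 550)
1/(c + L(-134, 77)) = 1/(550 + (2 - 134)²) = 1/(550 + (-132)²) = 1/(550 + 17424) = 1/17974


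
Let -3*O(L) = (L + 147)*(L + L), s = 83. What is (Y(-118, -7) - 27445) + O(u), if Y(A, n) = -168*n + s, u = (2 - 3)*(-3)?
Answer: -26486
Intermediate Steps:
u = 3 (u = -1*(-3) = 3)
Y(A, n) = 83 - 168*n (Y(A, n) = -168*n + 83 = 83 - 168*n)
O(L) = -2*L*(147 + L)/3 (O(L) = -(L + 147)*(L + L)/3 = -(147 + L)*2*L/3 = -2*L*(147 + L)/3)
(Y(-118, -7) - 27445) + O(u) = ((83 - 168*(-7)) - 27445) - ⅔*3*(147 + 3) = ((83 + 1176) - 27445) - ⅔*3*150 = (1259 - 27445) - 300 = -26186 - 300 = -26486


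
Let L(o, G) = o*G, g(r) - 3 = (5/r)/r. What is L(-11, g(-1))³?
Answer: -681472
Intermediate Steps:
g(r) = 3 + 5/r² (g(r) = 3 + (5/r)/r = 3 + 5/r²)
L(o, G) = G*o
L(-11, g(-1))³ = ((3 + 5/(-1)²)*(-11))³ = ((3 + 5*1)*(-11))³ = ((3 + 5)*(-11))³ = (8*(-11))³ = (-88)³ = -681472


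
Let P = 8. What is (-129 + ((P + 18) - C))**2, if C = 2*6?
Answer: 13225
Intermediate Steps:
C = 12
(-129 + ((P + 18) - C))**2 = (-129 + ((8 + 18) - 1*12))**2 = (-129 + (26 - 12))**2 = (-129 + 14)**2 = (-115)**2 = 13225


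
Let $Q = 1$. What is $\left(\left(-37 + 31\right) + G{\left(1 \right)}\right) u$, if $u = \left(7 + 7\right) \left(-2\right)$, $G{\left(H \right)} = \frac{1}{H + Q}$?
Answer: $154$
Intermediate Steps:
$G{\left(H \right)} = \frac{1}{1 + H}$ ($G{\left(H \right)} = \frac{1}{H + 1} = \frac{1}{1 + H}$)
$u = -28$ ($u = 14 \left(-2\right) = -28$)
$\left(\left(-37 + 31\right) + G{\left(1 \right)}\right) u = \left(\left(-37 + 31\right) + \frac{1}{1 + 1}\right) \left(-28\right) = \left(-6 + \frac{1}{2}\right) \left(-28\right) = \left(- \frac{11}{2}\right) \left(-28\right) = 154$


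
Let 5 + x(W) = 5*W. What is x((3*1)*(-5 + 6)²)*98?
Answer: 980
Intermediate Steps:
x(W) = -5 + 5*W
x((3*1)*(-5 + 6)²)*98 = (-5 + 5*((3*1)*(-5 + 6)²))*98 = (-5 + 5*(3*1²))*98 = (-5 + 5*(3*1))*98 = (-5 + 5*3)*98 = (-5 + 15)*98 = 10*98 = 980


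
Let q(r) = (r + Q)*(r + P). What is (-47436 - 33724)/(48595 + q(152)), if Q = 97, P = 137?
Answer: -20290/30139 ≈ -0.67321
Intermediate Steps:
q(r) = (97 + r)*(137 + r) (q(r) = (r + 97)*(r + 137) = (97 + r)*(137 + r))
(-47436 - 33724)/(48595 + q(152)) = (-47436 - 33724)/(48595 + (13289 + 152² + 234*152)) = -81160/(48595 + (13289 + 23104 + 35568)) = -81160/(48595 + 71961) = -81160/120556 = -81160*1/120556 = -20290/30139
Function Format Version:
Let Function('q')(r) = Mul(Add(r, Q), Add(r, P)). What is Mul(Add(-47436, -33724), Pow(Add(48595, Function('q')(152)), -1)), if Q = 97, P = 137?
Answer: Rational(-20290, 30139) ≈ -0.67321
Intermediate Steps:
Function('q')(r) = Mul(Add(97, r), Add(137, r)) (Function('q')(r) = Mul(Add(r, 97), Add(r, 137)) = Mul(Add(97, r), Add(137, r)))
Mul(Add(-47436, -33724), Pow(Add(48595, Function('q')(152)), -1)) = Mul(Add(-47436, -33724), Pow(Add(48595, Add(13289, Pow(152, 2), Mul(234, 152))), -1)) = Mul(-81160, Pow(Add(48595, Add(13289, 23104, 35568)), -1)) = Mul(-81160, Pow(Add(48595, 71961), -1)) = Mul(-81160, Pow(120556, -1)) = Mul(-81160, Rational(1, 120556)) = Rational(-20290, 30139)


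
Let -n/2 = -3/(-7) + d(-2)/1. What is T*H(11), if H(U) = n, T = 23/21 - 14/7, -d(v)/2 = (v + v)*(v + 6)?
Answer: 8626/147 ≈ 58.680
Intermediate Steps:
d(v) = -4*v*(6 + v) (d(v) = -2*(v + v)*(v + 6) = -2*2*v*(6 + v) = -4*v*(6 + v))
n = -454/7 (n = -2*(-3/(-7) - 4*(-2)*(6 - 2)/1) = -2*(-3*(-⅐) - 4*(-2)*4*1) = -2*(3/7 + 32*1) = -2*(3/7 + 32) = -2*227/7 = -454/7 ≈ -64.857)
T = -19/21 (T = 23*(1/21) - 14*⅐ = 23/21 - 2 = -19/21 ≈ -0.90476)
H(U) = -454/7
T*H(11) = -19/21*(-454/7) = 8626/147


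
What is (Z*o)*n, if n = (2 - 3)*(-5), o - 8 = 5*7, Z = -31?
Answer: -6665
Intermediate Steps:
o = 43 (o = 8 + 5*7 = 8 + 35 = 43)
n = 5 (n = -1*(-5) = 5)
(Z*o)*n = -31*43*5 = -1333*5 = -6665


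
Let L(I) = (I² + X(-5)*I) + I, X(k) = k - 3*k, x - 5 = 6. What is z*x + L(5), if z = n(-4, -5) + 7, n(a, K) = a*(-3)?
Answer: 289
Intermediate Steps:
x = 11 (x = 5 + 6 = 11)
n(a, K) = -3*a
z = 19 (z = -3*(-4) + 7 = 12 + 7 = 19)
X(k) = -2*k
L(I) = I² + 11*I (L(I) = (I² + (-2*(-5))*I) + I = (I² + 10*I) + I = I² + 11*I)
z*x + L(5) = 19*11 + 5*(11 + 5) = 209 + 5*16 = 209 + 80 = 289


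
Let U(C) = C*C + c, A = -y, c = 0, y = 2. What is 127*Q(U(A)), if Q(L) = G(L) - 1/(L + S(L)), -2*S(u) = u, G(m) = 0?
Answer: -127/2 ≈ -63.500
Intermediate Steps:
S(u) = -u/2
A = -2 (A = -1*2 = -2)
U(C) = C**2 (U(C) = C*C + 0 = C**2 + 0 = C**2)
Q(L) = -2/L (Q(L) = 0 - 1/(L - L/2) = 0 - 1/(L/2) = 0 - 2/L = -2/L)
127*Q(U(A)) = 127*(-2/((-2)**2)) = 127*(-2/4) = 127*(-2*1/4) = 127*(-1/2) = -127/2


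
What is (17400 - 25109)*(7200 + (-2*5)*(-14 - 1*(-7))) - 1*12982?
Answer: -56057412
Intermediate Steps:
(17400 - 25109)*(7200 + (-2*5)*(-14 - 1*(-7))) - 1*12982 = -7709*(7200 - 10*(-14 + 7)) - 12982 = -7709*(7200 - 10*(-7)) - 12982 = -7709*(7200 + 70) - 12982 = -7709*7270 - 12982 = -56044430 - 12982 = -56057412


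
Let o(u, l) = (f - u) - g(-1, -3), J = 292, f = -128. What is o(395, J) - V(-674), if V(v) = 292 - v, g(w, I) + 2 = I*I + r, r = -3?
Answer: -1493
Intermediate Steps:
g(w, I) = -5 + I² (g(w, I) = -2 + (I*I - 3) = -2 + (I² - 3) = -2 + (-3 + I²) = -5 + I²)
o(u, l) = -132 - u (o(u, l) = (-128 - u) - (-5 + (-3)²) = (-128 - u) - (-5 + 9) = (-128 - u) - 1*4 = (-128 - u) - 4 = -132 - u)
o(395, J) - V(-674) = (-132 - 1*395) - (292 - 1*(-674)) = (-132 - 395) - (292 + 674) = -527 - 1*966 = -527 - 966 = -1493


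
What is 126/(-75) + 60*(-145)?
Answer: -217542/25 ≈ -8701.7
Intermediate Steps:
126/(-75) + 60*(-145) = 126*(-1/75) - 8700 = -42/25 - 8700 = -217542/25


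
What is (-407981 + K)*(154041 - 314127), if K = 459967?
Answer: -8322230796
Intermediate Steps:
(-407981 + K)*(154041 - 314127) = (-407981 + 459967)*(154041 - 314127) = 51986*(-160086) = -8322230796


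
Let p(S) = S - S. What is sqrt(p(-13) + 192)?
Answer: 8*sqrt(3) ≈ 13.856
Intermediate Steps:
p(S) = 0
sqrt(p(-13) + 192) = sqrt(0 + 192) = sqrt(192) = 8*sqrt(3)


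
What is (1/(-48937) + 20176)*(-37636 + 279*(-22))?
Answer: -43220386326114/48937 ≈ -8.8318e+8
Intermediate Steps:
(1/(-48937) + 20176)*(-37636 + 279*(-22)) = (-1/48937 + 20176)*(-37636 - 6138) = (987352911/48937)*(-43774) = -43220386326114/48937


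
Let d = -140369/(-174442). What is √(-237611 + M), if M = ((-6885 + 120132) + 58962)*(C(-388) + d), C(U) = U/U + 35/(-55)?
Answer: I*√134089947687309218/1918862 ≈ 190.83*I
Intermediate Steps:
d = 140369/174442 (d = -140369*(-1/174442) = 140369/174442 ≈ 0.80467)
C(U) = 4/11 (C(U) = 1 + 35*(-1/55) = 1 - 7/11 = 4/11)
M = 386062785843/1918862 (M = ((-6885 + 120132) + 58962)*(4/11 + 140369/174442) = (113247 + 58962)*(2241827/1918862) = 172209*(2241827/1918862) = 386062785843/1918862 ≈ 2.0119e+5)
√(-237611 + M) = √(-237611 + 386062785843/1918862) = √(-69879932839/1918862) = I*√134089947687309218/1918862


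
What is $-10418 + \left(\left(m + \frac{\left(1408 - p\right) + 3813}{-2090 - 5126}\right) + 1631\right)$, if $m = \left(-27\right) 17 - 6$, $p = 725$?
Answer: $- \frac{4172933}{451} \approx -9252.6$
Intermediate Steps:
$m = -465$ ($m = -459 - 6 = -465$)
$-10418 + \left(\left(m + \frac{\left(1408 - p\right) + 3813}{-2090 - 5126}\right) + 1631\right) = -10418 + \left(\left(-465 + \frac{\left(1408 - 725\right) + 3813}{-2090 - 5126}\right) + 1631\right) = -10418 + \left(\left(-465 + \frac{\left(1408 - 725\right) + 3813}{-7216}\right) + 1631\right) = -10418 + \left(\left(-465 + \left(683 + 3813\right) \left(- \frac{1}{7216}\right)\right) + 1631\right) = -10418 + \left(\left(-465 + 4496 \left(- \frac{1}{7216}\right)\right) + 1631\right) = -10418 + \left(\left(-465 - \frac{281}{451}\right) + 1631\right) = -10418 + \left(- \frac{209996}{451} + 1631\right) = -10418 + \frac{525585}{451} = - \frac{4172933}{451}$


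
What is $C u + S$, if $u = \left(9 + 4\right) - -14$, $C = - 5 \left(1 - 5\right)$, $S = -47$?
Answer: $493$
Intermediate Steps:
$C = 20$ ($C = \left(-5\right) \left(-4\right) = 20$)
$u = 27$ ($u = 13 + 14 = 27$)
$C u + S = 20 \cdot 27 - 47 = 540 - 47 = 493$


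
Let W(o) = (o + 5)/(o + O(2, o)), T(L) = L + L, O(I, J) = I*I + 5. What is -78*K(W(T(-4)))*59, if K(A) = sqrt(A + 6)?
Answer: -4602*sqrt(3) ≈ -7970.9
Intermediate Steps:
O(I, J) = 5 + I**2 (O(I, J) = I**2 + 5 = 5 + I**2)
T(L) = 2*L
W(o) = (5 + o)/(9 + o) (W(o) = (o + 5)/(o + (5 + 2**2)) = (5 + o)/(o + (5 + 4)) = (5 + o)/(o + 9) = (5 + o)/(9 + o))
K(A) = sqrt(6 + A)
-78*K(W(T(-4)))*59 = -78*sqrt(6 + (5 + 2*(-4))/(9 + 2*(-4)))*59 = -78*sqrt(6 + (5 - 8)/(9 - 8))*59 = -78*sqrt(6 - 3/1)*59 = -78*sqrt(6 + 1*(-3))*59 = -78*sqrt(6 - 3)*59 = -78*sqrt(3)*59 = -4602*sqrt(3)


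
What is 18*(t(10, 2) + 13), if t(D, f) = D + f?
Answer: 450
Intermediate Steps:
18*(t(10, 2) + 13) = 18*((10 + 2) + 13) = 18*(12 + 13) = 18*25 = 450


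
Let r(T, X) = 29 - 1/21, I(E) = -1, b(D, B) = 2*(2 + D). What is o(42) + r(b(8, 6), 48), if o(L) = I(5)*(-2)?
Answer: 650/21 ≈ 30.952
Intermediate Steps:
b(D, B) = 4 + 2*D
r(T, X) = 608/21 (r(T, X) = 29 - 1*1/21 = 29 - 1/21 = 608/21)
o(L) = 2 (o(L) = -1*(-2) = 2)
o(42) + r(b(8, 6), 48) = 2 + 608/21 = 650/21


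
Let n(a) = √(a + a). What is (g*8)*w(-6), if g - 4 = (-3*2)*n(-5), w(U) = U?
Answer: -192 + 288*I*√10 ≈ -192.0 + 910.74*I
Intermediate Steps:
n(a) = √2*√a (n(a) = √(2*a) = √2*√a)
g = 4 - 6*I*√10 (g = 4 + (-3*2)*(√2*√(-5)) = 4 - 6*√2*I*√5 = 4 - 6*I*√10 ≈ 4.0 - 18.974*I)
(g*8)*w(-6) = ((4 - 6*I*√10)*8)*(-6) = (32 - 48*I*√10)*(-6) = -192 + 288*I*√10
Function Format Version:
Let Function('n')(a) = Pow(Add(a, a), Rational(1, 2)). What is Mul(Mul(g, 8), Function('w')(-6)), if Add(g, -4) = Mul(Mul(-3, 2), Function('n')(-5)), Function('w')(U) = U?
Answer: Add(-192, Mul(288, I, Pow(10, Rational(1, 2)))) ≈ Add(-192.00, Mul(910.74, I))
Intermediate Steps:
Function('n')(a) = Mul(Pow(2, Rational(1, 2)), Pow(a, Rational(1, 2))) (Function('n')(a) = Pow(Mul(2, a), Rational(1, 2)) = Mul(Pow(2, Rational(1, 2)), Pow(a, Rational(1, 2))))
g = Add(4, Mul(-6, I, Pow(10, Rational(1, 2)))) (g = Add(4, Mul(Mul(-3, 2), Mul(Pow(2, Rational(1, 2)), Pow(-5, Rational(1, 2))))) = Add(4, Mul(-6, Mul(Pow(2, Rational(1, 2)), Mul(I, Pow(5, Rational(1, 2)))))) = Add(4, Mul(-6, Mul(I, Pow(10, Rational(1, 2))))) = Add(4, Mul(-6, I, Pow(10, Rational(1, 2)))) ≈ Add(4.0000, Mul(-18.974, I)))
Mul(Mul(g, 8), Function('w')(-6)) = Mul(Mul(Add(4, Mul(-6, I, Pow(10, Rational(1, 2)))), 8), -6) = Mul(Add(32, Mul(-48, I, Pow(10, Rational(1, 2)))), -6) = Add(-192, Mul(288, I, Pow(10, Rational(1, 2))))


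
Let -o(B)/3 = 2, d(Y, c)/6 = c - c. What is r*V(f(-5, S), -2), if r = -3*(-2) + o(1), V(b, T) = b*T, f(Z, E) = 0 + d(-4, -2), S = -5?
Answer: 0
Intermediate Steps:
d(Y, c) = 0 (d(Y, c) = 6*(c - c) = 6*0 = 0)
o(B) = -6 (o(B) = -3*2 = -6)
f(Z, E) = 0 (f(Z, E) = 0 + 0 = 0)
V(b, T) = T*b
r = 0 (r = -3*(-2) - 6 = 6 - 6 = 0)
r*V(f(-5, S), -2) = 0*(-2*0) = 0*0 = 0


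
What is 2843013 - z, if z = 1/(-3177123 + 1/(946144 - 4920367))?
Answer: 35897574584865369813/12626595300430 ≈ 2.8430e+6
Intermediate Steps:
z = -3974223/12626595300430 (z = 1/(-3177123 + 1/(-3974223)) = 1/(-3177123 - 1/3974223) = 1/(-12626595300430/3974223) = -3974223/12626595300430 ≈ -3.1475e-7)
2843013 - z = 2843013 - 1*(-3974223/12626595300430) = 2843013 + 3974223/12626595300430 = 35897574584865369813/12626595300430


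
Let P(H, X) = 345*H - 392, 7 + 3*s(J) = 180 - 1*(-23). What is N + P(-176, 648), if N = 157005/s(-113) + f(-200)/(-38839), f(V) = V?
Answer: -446917886943/7612444 ≈ -58709.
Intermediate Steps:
s(J) = 196/3 (s(J) = -7/3 + (180 - 1*(-23))/3 = -7/3 + (180 + 23)/3 = -7/3 + (1/3)*203 = -7/3 + 203/3 = 196/3)
N = 18293790785/7612444 (N = 157005/(196/3) - 200/(-38839) = 157005*(3/196) - 200*(-1/38839) = 471015/196 + 200/38839 = 18293790785/7612444 ≈ 2403.1)
P(H, X) = -392 + 345*H
N + P(-176, 648) = 18293790785/7612444 + (-392 + 345*(-176)) = 18293790785/7612444 + (-392 - 60720) = 18293790785/7612444 - 61112 = -446917886943/7612444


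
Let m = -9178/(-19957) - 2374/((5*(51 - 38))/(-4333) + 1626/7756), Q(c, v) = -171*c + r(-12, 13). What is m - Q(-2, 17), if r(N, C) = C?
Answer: -117035801382485/9324648809 ≈ -12551.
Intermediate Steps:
Q(c, v) = 13 - 171*c (Q(c, v) = -171*c + 13 = 13 - 171*c)
m = -113725551055290/9324648809 (m = -9178*(-1/19957) - 2374/((5*13)*(-1/4333) + 1626*(1/7756)) = 9178/19957 - 2374/(65*(-1/4333) + 813/3878) = 9178/19957 - 2374/(-65/4333 + 813/3878) = 9178/19957 - 2374/467237/2400482 = 9178/19957 - 2374*2400482/467237 = 9178/19957 - 5698744268/467237 = -113725551055290/9324648809 ≈ -12196.)
m - Q(-2, 17) = -113725551055290/9324648809 - (13 - 171*(-2)) = -113725551055290/9324648809 - (13 + 342) = -113725551055290/9324648809 - 1*355 = -113725551055290/9324648809 - 355 = -117035801382485/9324648809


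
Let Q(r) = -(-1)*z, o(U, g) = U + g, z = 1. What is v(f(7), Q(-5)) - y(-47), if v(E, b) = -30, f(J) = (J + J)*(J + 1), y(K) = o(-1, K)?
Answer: 18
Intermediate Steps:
y(K) = -1 + K
f(J) = 2*J*(1 + J) (f(J) = (2*J)*(1 + J) = 2*J*(1 + J))
Q(r) = 1 (Q(r) = -(-1) = -1*(-1) = 1)
v(f(7), Q(-5)) - y(-47) = -30 - (-1 - 47) = -30 - 1*(-48) = -30 + 48 = 18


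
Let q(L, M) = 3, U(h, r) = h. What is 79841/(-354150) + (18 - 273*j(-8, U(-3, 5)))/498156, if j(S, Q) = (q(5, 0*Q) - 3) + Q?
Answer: -6579474941/29403657900 ≈ -0.22376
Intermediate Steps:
j(S, Q) = Q (j(S, Q) = (3 - 3) + Q = 0 + Q = Q)
79841/(-354150) + (18 - 273*j(-8, U(-3, 5)))/498156 = 79841/(-354150) + (18 - 273*(-3))/498156 = 79841*(-1/354150) + (18 + 819)*(1/498156) = -79841/354150 + 837*(1/498156) = -79841/354150 + 279/166052 = -6579474941/29403657900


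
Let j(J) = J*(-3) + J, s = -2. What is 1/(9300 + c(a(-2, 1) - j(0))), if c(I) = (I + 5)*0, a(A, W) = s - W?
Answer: 1/9300 ≈ 0.00010753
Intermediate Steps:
j(J) = -2*J (j(J) = -3*J + J = -2*J)
a(A, W) = -2 - W
c(I) = 0 (c(I) = (5 + I)*0 = 0)
1/(9300 + c(a(-2, 1) - j(0))) = 1/(9300 + 0) = 1/9300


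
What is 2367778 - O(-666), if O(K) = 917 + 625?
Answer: 2366236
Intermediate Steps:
O(K) = 1542
2367778 - O(-666) = 2367778 - 1*1542 = 2367778 - 1542 = 2366236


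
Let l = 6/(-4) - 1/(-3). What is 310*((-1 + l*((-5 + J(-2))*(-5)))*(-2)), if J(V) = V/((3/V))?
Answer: 124930/9 ≈ 13881.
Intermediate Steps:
l = -7/6 (l = 6*(-1/4) - 1*(-1/3) = -3/2 + 1/3 = -7/6 ≈ -1.1667)
J(V) = V**2/3 (J(V) = V*(V/3) = V**2/3)
310*((-1 + l*((-5 + J(-2))*(-5)))*(-2)) = 310*((-1 - 7*(-5 + (1/3)*(-2)**2)*(-5)/6)*(-2)) = 310*((-1 - 7*(-5 + (1/3)*4)*(-5)/6)*(-2)) = 310*((-1 - 7*(-5 + 4/3)*(-5)/6)*(-2)) = 310*((-1 - (-77)*(-5)/18)*(-2)) = 310*((-1 - 7/6*55/3)*(-2)) = 310*((-1 - 385/18)*(-2)) = 310*(-403/18*(-2)) = 310*(403/9) = 124930/9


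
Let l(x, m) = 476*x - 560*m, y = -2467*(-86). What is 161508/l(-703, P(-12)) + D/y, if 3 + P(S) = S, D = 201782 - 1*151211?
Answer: -4442046027/17303296234 ≈ -0.25672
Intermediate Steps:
D = 50571 (D = 201782 - 151211 = 50571)
y = 212162
P(S) = -3 + S
l(x, m) = -560*m + 476*x
161508/l(-703, P(-12)) + D/y = 161508/(-560*(-3 - 12) + 476*(-703)) + 50571/212162 = 161508/(-560*(-15) - 334628) + 50571*(1/212162) = 161508/(8400 - 334628) + 50571/212162 = 161508/(-326228) + 50571/212162 = 161508*(-1/326228) + 50571/212162 = -40377/81557 + 50571/212162 = -4442046027/17303296234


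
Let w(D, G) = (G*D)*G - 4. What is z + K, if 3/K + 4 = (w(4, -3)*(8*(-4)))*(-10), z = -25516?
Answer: -87060591/3412 ≈ -25516.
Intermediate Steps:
w(D, G) = -4 + D*G² (w(D, G) = (D*G)*G - 4 = D*G² - 4 = -4 + D*G²)
K = 1/3412 (K = 3/(-4 + ((-4 + 4*(-3)²)*(8*(-4)))*(-10)) = 3/(-4 + ((-4 + 4*9)*(-32))*(-10)) = 3/(-4 + ((-4 + 36)*(-32))*(-10)) = 3/(-4 + (32*(-32))*(-10)) = 3/(-4 - 1024*(-10)) = 3/(-4 + 10240) = 3/10236 = 3*(1/10236) = 1/3412 ≈ 0.00029308)
z + K = -25516 + 1/3412 = -87060591/3412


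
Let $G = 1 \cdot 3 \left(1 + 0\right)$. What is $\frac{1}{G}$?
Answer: $\frac{1}{3} \approx 0.33333$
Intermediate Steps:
$G = 3$ ($G = 3 \cdot 1 = 3$)
$\frac{1}{G} = \frac{1}{3}$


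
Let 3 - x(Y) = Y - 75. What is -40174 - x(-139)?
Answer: -40391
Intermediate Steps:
x(Y) = 78 - Y (x(Y) = 3 - (Y - 75) = 3 - (-75 + Y) = 3 + (75 - Y) = 78 - Y)
-40174 - x(-139) = -40174 - (78 - 1*(-139)) = -40174 - (78 + 139) = -40174 - 1*217 = -40174 - 217 = -40391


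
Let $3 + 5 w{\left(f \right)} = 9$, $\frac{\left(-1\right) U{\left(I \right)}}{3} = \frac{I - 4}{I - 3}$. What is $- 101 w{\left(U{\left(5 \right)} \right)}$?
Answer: $- \frac{606}{5} \approx -121.2$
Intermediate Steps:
$U{\left(I \right)} = - \frac{3 \left(-4 + I\right)}{-3 + I}$ ($U{\left(I \right)} = - 3 \frac{I - 4}{I - 3} = - 3 \frac{-4 + I}{-3 + I} = - \frac{3 \left(-4 + I\right)}{-3 + I}$)
$w{\left(f \right)} = \frac{6}{5}$ ($w{\left(f \right)} = - \frac{3}{5} + \frac{1}{5} \cdot 9 = - \frac{3}{5} + \frac{9}{5} = \frac{6}{5}$)
$- 101 w{\left(U{\left(5 \right)} \right)} = \left(-101\right) \frac{6}{5} = - \frac{606}{5}$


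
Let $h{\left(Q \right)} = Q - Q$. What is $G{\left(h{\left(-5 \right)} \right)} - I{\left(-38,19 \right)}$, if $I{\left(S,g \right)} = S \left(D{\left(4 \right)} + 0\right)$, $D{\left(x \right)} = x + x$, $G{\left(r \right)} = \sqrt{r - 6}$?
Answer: $304 + i \sqrt{6} \approx 304.0 + 2.4495 i$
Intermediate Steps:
$h{\left(Q \right)} = 0$
$G{\left(r \right)} = \sqrt{-6 + r}$
$D{\left(x \right)} = 2 x$
$I{\left(S,g \right)} = 8 S$ ($I{\left(S,g \right)} = S \left(2 \cdot 4 + 0\right) = S \left(8 + 0\right) = S 8 = 8 S$)
$G{\left(h{\left(-5 \right)} \right)} - I{\left(-38,19 \right)} = \sqrt{-6 + 0} - 8 \left(-38\right) = \sqrt{-6} - -304 = i \sqrt{6} + 304 = 304 + i \sqrt{6}$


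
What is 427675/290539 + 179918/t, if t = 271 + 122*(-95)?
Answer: -47432342477/3288610941 ≈ -14.423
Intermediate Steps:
t = -11319 (t = 271 - 11590 = -11319)
427675/290539 + 179918/t = 427675/290539 + 179918/(-11319) = 427675*(1/290539) + 179918*(-1/11319) = 427675/290539 - 179918/11319 = -47432342477/3288610941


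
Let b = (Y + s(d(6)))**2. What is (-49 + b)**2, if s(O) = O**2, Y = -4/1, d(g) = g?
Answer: 950625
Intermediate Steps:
Y = -4 (Y = -4*1 = -4)
b = 1024 (b = (-4 + 6**2)**2 = (-4 + 36)**2 = 32**2 = 1024)
(-49 + b)**2 = (-49 + 1024)**2 = 975**2 = 950625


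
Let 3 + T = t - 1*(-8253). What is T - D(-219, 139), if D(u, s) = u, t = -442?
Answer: 8027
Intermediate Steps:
T = 7808 (T = -3 + (-442 - 1*(-8253)) = -3 + (-442 + 8253) = -3 + 7811 = 7808)
T - D(-219, 139) = 7808 - 1*(-219) = 7808 + 219 = 8027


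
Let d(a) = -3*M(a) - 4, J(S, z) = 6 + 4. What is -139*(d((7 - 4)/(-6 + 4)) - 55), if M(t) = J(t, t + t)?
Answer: 12371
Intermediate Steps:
J(S, z) = 10
M(t) = 10
d(a) = -34 (d(a) = -3*10 - 4 = -30 - 4 = -34)
-139*(d((7 - 4)/(-6 + 4)) - 55) = -139*(-34 - 55) = -139*(-89) = 12371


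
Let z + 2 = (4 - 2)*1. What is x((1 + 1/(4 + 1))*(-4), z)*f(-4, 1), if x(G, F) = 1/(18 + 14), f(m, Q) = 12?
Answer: 3/8 ≈ 0.37500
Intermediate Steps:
z = 0 (z = -2 + (4 - 2)*1 = -2 + 2*1 = -2 + 2 = 0)
x(G, F) = 1/32
x((1 + 1/(4 + 1))*(-4), z)*f(-4, 1) = (1/32)*12 = 3/8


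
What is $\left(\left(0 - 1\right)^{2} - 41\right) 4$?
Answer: $-160$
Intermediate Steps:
$\left(\left(0 - 1\right)^{2} - 41\right) 4 = \left(\left(-1\right)^{2} - 41\right) 4 = \left(1 - 41\right) 4 = \left(-40\right) 4 = -160$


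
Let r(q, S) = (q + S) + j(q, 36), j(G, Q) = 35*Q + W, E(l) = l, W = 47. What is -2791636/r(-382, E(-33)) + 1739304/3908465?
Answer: -2727365034893/871587695 ≈ -3129.2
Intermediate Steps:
j(G, Q) = 47 + 35*Q (j(G, Q) = 35*Q + 47 = 47 + 35*Q)
r(q, S) = 1307 + S + q (r(q, S) = (q + S) + (47 + 35*36) = (S + q) + (47 + 1260) = (S + q) + 1307 = 1307 + S + q)
-2791636/r(-382, E(-33)) + 1739304/3908465 = -2791636/(1307 - 33 - 382) + 1739304/3908465 = -2791636/892 + 1739304*(1/3908465) = -2791636*1/892 + 1739304/3908465 = -697909/223 + 1739304/3908465 = -2727365034893/871587695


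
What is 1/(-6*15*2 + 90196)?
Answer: 1/90016 ≈ 1.1109e-5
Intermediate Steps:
1/(-6*15*2 + 90196) = 1/(-90*2 + 90196) = 1/(-180 + 90196) = 1/90016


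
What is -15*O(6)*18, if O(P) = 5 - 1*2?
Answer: -810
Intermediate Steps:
O(P) = 3 (O(P) = 5 - 2 = 3)
-15*O(6)*18 = -15*3*18 = -45*18 = -810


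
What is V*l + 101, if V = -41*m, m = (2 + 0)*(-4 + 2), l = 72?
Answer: 11909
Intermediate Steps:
m = -4 (m = 2*(-2) = -4)
V = 164 (V = -41*(-4) = 164)
V*l + 101 = 164*72 + 101 = 11808 + 101 = 11909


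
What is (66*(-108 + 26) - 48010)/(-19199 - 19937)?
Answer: 26711/19568 ≈ 1.3650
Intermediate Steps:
(66*(-108 + 26) - 48010)/(-19199 - 19937) = (66*(-82) - 48010)/(-39136) = (-5412 - 48010)*(-1/39136) = -53422*(-1/39136) = 26711/19568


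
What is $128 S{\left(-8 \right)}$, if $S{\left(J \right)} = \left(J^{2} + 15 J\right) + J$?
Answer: $-8192$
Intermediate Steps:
$S{\left(J \right)} = J^{2} + 16 J$
$128 S{\left(-8 \right)} = 128 \left(- 8 \left(16 - 8\right)\right) = 128 \left(\left(-8\right) 8\right) = 128 \left(-64\right) = -8192$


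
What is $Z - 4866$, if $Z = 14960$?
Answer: $10094$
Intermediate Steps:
$Z - 4866 = 14960 - 4866 = 10094$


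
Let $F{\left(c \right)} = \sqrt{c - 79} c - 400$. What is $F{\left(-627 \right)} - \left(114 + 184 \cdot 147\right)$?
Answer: $-27562 - 627 i \sqrt{706} \approx -27562.0 - 16660.0 i$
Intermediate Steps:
$F{\left(c \right)} = -400 + c \sqrt{-79 + c}$ ($F{\left(c \right)} = \sqrt{-79 + c} c - 400 = c \sqrt{-79 + c} - 400 = -400 + c \sqrt{-79 + c}$)
$F{\left(-627 \right)} - \left(114 + 184 \cdot 147\right) = \left(-400 - 627 \sqrt{-79 - 627}\right) - \left(114 + 184 \cdot 147\right) = \left(-400 - 627 \sqrt{-706}\right) - \left(114 + 27048\right) = \left(-400 - 627 i \sqrt{706}\right) - 27162 = -27562 - 627 i \sqrt{706}$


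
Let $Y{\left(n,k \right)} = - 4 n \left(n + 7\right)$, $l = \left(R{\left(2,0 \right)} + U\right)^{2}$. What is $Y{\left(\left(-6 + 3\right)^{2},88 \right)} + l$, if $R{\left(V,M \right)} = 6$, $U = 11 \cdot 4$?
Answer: $1924$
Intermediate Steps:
$U = 44$
$l = 2500$ ($l = \left(6 + 44\right)^{2} = 50^{2} = 2500$)
$Y{\left(n,k \right)} = - 4 n \left(7 + n\right)$
$Y{\left(\left(-6 + 3\right)^{2},88 \right)} + l = - 4 \left(-6 + 3\right)^{2} \left(7 + \left(-6 + 3\right)^{2}\right) + 2500 = - 4 \left(-3\right)^{2} \left(7 + \left(-3\right)^{2}\right) + 2500 = \left(-4\right) 9 \left(7 + 9\right) + 2500 = \left(-4\right) 9 \cdot 16 + 2500 = -576 + 2500 = 1924$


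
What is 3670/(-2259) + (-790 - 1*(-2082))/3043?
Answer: -485246/404361 ≈ -1.2000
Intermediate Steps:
3670/(-2259) + (-790 - 1*(-2082))/3043 = 3670*(-1/2259) + (-790 + 2082)*(1/3043) = -3670/2259 + 1292*(1/3043) = -3670/2259 + 76/179 = -485246/404361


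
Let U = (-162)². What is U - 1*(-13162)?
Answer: 39406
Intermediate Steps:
U = 26244
U - 1*(-13162) = 26244 - 1*(-13162) = 26244 + 13162 = 39406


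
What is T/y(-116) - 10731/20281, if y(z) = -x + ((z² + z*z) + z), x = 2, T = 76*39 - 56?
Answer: -114274633/271704557 ≈ -0.42058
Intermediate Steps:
T = 2908 (T = 2964 - 56 = 2908)
y(z) = -2 + z + 2*z² (y(z) = -1*2 + ((z² + z*z) + z) = -2 + ((z² + z²) + z) = -2 + (2*z² + z) = -2 + (z + 2*z²) = -2 + z + 2*z²)
T/y(-116) - 10731/20281 = 2908/(-2 - 116 + 2*(-116)²) - 10731/20281 = 2908/(-2 - 116 + 2*13456) - 10731*1/20281 = 2908/(-2 - 116 + 26912) - 10731/20281 = 2908/26794 - 10731/20281 = 2908*(1/26794) - 10731/20281 = 1454/13397 - 10731/20281 = -114274633/271704557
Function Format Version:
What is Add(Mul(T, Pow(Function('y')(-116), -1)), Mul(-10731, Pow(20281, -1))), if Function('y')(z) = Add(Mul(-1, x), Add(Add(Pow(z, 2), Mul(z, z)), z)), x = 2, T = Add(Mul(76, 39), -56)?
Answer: Rational(-114274633, 271704557) ≈ -0.42058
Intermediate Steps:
T = 2908 (T = Add(2964, -56) = 2908)
Function('y')(z) = Add(-2, z, Mul(2, Pow(z, 2))) (Function('y')(z) = Add(Mul(-1, 2), Add(Add(Pow(z, 2), Mul(z, z)), z)) = Add(-2, Add(Add(Pow(z, 2), Pow(z, 2)), z)) = Add(-2, Add(Mul(2, Pow(z, 2)), z)) = Add(-2, Add(z, Mul(2, Pow(z, 2)))) = Add(-2, z, Mul(2, Pow(z, 2))))
Add(Mul(T, Pow(Function('y')(-116), -1)), Mul(-10731, Pow(20281, -1))) = Add(Mul(2908, Pow(Add(-2, -116, Mul(2, Pow(-116, 2))), -1)), Mul(-10731, Pow(20281, -1))) = Add(Mul(2908, Pow(Add(-2, -116, Mul(2, 13456)), -1)), Mul(-10731, Rational(1, 20281))) = Add(Mul(2908, Pow(Add(-2, -116, 26912), -1)), Rational(-10731, 20281)) = Add(Mul(2908, Pow(26794, -1)), Rational(-10731, 20281)) = Add(Mul(2908, Rational(1, 26794)), Rational(-10731, 20281)) = Add(Rational(1454, 13397), Rational(-10731, 20281)) = Rational(-114274633, 271704557)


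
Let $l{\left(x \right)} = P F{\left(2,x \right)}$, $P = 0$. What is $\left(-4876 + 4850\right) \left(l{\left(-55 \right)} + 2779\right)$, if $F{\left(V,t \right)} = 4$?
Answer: $-72254$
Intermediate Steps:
$l{\left(x \right)} = 0$ ($l{\left(x \right)} = 0 \cdot 4 = 0$)
$\left(-4876 + 4850\right) \left(l{\left(-55 \right)} + 2779\right) = \left(-4876 + 4850\right) \left(0 + 2779\right) = \left(-26\right) 2779 = -72254$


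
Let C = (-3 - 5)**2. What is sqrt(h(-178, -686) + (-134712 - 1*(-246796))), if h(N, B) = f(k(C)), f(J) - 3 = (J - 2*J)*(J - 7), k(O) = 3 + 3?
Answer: sqrt(112093) ≈ 334.80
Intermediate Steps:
C = 64 (C = (-8)**2 = 64)
k(O) = 6
f(J) = 3 - J*(-7 + J) (f(J) = 3 + (J - 2*J)*(J - 7) = 3 + (-J)*(-7 + J) = 3 - J*(-7 + J))
h(N, B) = 9 (h(N, B) = 3 - 1*6**2 + 7*6 = 3 - 1*36 + 42 = 3 - 36 + 42 = 9)
sqrt(h(-178, -686) + (-134712 - 1*(-246796))) = sqrt(9 + (-134712 - 1*(-246796))) = sqrt(9 + (-134712 + 246796)) = sqrt(9 + 112084) = sqrt(112093)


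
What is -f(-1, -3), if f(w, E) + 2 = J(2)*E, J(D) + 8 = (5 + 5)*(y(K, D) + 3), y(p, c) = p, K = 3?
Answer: 158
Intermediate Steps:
J(D) = 52 (J(D) = -8 + (5 + 5)*(3 + 3) = -8 + 10*6 = -8 + 60 = 52)
f(w, E) = -2 + 52*E
-f(-1, -3) = -(-2 + 52*(-3)) = -(-2 - 156) = -1*(-158) = 158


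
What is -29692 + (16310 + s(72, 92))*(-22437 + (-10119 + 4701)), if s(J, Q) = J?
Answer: -456350302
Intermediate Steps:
-29692 + (16310 + s(72, 92))*(-22437 + (-10119 + 4701)) = -29692 + (16310 + 72)*(-22437 + (-10119 + 4701)) = -29692 + 16382*(-22437 - 5418) = -29692 + 16382*(-27855) = -29692 - 456320610 = -456350302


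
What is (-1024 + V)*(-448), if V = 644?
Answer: 170240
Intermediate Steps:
(-1024 + V)*(-448) = (-1024 + 644)*(-448) = -380*(-448) = 170240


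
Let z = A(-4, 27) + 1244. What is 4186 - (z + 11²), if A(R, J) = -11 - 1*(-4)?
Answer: 2828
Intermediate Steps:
A(R, J) = -7 (A(R, J) = -11 + 4 = -7)
z = 1237 (z = -7 + 1244 = 1237)
4186 - (z + 11²) = 4186 - (1237 + 11²) = 4186 - (1237 + 121) = 4186 - 1*1358 = 4186 - 1358 = 2828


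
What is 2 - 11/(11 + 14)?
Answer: 39/25 ≈ 1.5600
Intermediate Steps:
2 - 11/(11 + 14) = 2 - 11/25 = 39/25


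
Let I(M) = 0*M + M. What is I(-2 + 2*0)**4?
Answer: 16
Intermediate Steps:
I(M) = M (I(M) = 0 + M = M)
I(-2 + 2*0)**4 = (-2 + 2*0)**4 = (-2 + 0)**4 = (-2)**4 = 16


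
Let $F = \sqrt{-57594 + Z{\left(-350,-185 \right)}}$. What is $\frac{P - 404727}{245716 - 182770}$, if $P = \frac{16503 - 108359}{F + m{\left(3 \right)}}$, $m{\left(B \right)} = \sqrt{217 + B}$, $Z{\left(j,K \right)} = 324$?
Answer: $\frac{-91856 - 809454 \sqrt{55} - 404727 i \sqrt{57270}}{62946 \left(2 \sqrt{55} + i \sqrt{57270}\right)} \approx -6.4301 + 0.0060745 i$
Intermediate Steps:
$F = i \sqrt{57270}$ ($F = \sqrt{-57594 + 324} = \sqrt{-57270} = i \sqrt{57270} \approx 239.31 i$)
$P = - \frac{91856}{2 \sqrt{55} + i \sqrt{57270}}$ ($P = \frac{16503 - 108359}{i \sqrt{57270} + \sqrt{217 + 3}} = - \frac{91856}{i \sqrt{57270} + \sqrt{220}} = - \frac{91856}{i \sqrt{57270} + 2 \sqrt{55}} = - \frac{91856}{2 \sqrt{55} + i \sqrt{57270}} \approx -23.699 + 382.37 i$)
$\frac{P - 404727}{245716 - 182770} = \frac{- \frac{91856}{2 \sqrt{55} + i \sqrt{57270}} - 404727}{245716 - 182770} = \frac{-404727 - \frac{91856}{2 \sqrt{55} + i \sqrt{57270}}}{62946} = \left(-404727 - \frac{91856}{2 \sqrt{55} + i \sqrt{57270}}\right) \frac{1}{62946} = - \frac{134909}{20982} - \frac{45928}{31473 \left(2 \sqrt{55} + i \sqrt{57270}\right)}$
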